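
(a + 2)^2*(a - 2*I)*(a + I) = a^4 + 4*a^3 - I*a^3 + 6*a^2 - 4*I*a^2 + 8*a - 4*I*a + 8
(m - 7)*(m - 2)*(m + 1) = m^3 - 8*m^2 + 5*m + 14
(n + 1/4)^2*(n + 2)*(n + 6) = n^4 + 17*n^3/2 + 257*n^2/16 + 13*n/2 + 3/4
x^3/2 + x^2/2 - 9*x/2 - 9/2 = (x/2 + 1/2)*(x - 3)*(x + 3)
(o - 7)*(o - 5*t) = o^2 - 5*o*t - 7*o + 35*t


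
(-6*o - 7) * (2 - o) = 6*o^2 - 5*o - 14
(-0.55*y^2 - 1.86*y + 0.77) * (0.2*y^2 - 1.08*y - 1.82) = -0.11*y^4 + 0.222*y^3 + 3.1638*y^2 + 2.5536*y - 1.4014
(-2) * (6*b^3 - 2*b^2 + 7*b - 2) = -12*b^3 + 4*b^2 - 14*b + 4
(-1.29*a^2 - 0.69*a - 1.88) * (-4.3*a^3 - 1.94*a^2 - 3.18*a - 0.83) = 5.547*a^5 + 5.4696*a^4 + 13.5248*a^3 + 6.9121*a^2 + 6.5511*a + 1.5604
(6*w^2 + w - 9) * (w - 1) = 6*w^3 - 5*w^2 - 10*w + 9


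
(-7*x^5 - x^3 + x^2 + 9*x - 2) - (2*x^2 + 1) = -7*x^5 - x^3 - x^2 + 9*x - 3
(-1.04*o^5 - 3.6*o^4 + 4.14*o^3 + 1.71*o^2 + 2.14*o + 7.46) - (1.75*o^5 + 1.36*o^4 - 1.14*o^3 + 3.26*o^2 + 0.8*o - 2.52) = -2.79*o^5 - 4.96*o^4 + 5.28*o^3 - 1.55*o^2 + 1.34*o + 9.98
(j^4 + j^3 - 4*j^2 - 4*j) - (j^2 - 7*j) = j^4 + j^3 - 5*j^2 + 3*j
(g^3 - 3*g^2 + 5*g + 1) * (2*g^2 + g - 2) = 2*g^5 - 5*g^4 + 5*g^3 + 13*g^2 - 9*g - 2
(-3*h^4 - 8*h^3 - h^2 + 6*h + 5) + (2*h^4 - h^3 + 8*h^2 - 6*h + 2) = -h^4 - 9*h^3 + 7*h^2 + 7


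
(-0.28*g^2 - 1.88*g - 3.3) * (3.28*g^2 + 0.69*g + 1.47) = -0.9184*g^4 - 6.3596*g^3 - 12.5328*g^2 - 5.0406*g - 4.851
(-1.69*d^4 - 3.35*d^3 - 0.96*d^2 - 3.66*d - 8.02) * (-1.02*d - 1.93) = 1.7238*d^5 + 6.6787*d^4 + 7.4447*d^3 + 5.586*d^2 + 15.2442*d + 15.4786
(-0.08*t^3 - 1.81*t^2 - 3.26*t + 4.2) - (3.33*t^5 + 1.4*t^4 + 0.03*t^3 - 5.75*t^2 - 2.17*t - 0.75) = -3.33*t^5 - 1.4*t^4 - 0.11*t^3 + 3.94*t^2 - 1.09*t + 4.95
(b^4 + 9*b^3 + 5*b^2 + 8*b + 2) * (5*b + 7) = 5*b^5 + 52*b^4 + 88*b^3 + 75*b^2 + 66*b + 14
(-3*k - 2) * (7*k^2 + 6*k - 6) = -21*k^3 - 32*k^2 + 6*k + 12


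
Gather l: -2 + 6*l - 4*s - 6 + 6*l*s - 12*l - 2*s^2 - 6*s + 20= l*(6*s - 6) - 2*s^2 - 10*s + 12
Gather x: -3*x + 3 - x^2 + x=-x^2 - 2*x + 3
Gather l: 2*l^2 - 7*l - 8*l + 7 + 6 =2*l^2 - 15*l + 13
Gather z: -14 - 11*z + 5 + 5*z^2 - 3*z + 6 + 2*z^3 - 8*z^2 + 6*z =2*z^3 - 3*z^2 - 8*z - 3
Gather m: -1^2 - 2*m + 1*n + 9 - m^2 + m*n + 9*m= -m^2 + m*(n + 7) + n + 8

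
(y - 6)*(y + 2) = y^2 - 4*y - 12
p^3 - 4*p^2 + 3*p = p*(p - 3)*(p - 1)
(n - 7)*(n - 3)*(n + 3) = n^3 - 7*n^2 - 9*n + 63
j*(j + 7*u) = j^2 + 7*j*u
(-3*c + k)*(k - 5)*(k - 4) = -3*c*k^2 + 27*c*k - 60*c + k^3 - 9*k^2 + 20*k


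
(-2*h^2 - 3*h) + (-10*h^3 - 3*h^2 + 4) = -10*h^3 - 5*h^2 - 3*h + 4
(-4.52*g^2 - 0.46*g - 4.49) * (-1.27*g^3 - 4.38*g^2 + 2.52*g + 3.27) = 5.7404*g^5 + 20.3818*g^4 - 3.6733*g^3 + 3.7266*g^2 - 12.819*g - 14.6823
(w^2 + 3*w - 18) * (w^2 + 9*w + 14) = w^4 + 12*w^3 + 23*w^2 - 120*w - 252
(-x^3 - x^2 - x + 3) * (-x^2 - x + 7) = x^5 + 2*x^4 - 5*x^3 - 9*x^2 - 10*x + 21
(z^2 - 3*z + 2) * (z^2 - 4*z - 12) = z^4 - 7*z^3 + 2*z^2 + 28*z - 24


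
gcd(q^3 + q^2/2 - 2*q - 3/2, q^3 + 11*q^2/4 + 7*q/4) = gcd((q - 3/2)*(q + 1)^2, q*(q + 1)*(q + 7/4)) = q + 1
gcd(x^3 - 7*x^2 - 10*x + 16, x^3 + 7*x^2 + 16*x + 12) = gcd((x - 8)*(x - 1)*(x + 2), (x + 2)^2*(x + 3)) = x + 2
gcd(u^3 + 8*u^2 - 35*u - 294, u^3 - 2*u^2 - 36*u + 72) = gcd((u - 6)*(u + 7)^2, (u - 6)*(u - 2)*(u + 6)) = u - 6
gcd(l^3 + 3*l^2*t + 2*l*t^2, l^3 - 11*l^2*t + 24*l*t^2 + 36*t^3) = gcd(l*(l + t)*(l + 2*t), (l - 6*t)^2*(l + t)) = l + t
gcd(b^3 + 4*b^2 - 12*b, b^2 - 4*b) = b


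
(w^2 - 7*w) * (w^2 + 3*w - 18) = w^4 - 4*w^3 - 39*w^2 + 126*w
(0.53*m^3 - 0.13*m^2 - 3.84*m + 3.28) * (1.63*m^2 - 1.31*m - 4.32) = 0.8639*m^5 - 0.9062*m^4 - 8.3785*m^3 + 10.9384*m^2 + 12.292*m - 14.1696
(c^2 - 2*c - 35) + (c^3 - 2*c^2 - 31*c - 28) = c^3 - c^2 - 33*c - 63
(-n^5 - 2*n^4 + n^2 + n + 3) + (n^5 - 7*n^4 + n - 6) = -9*n^4 + n^2 + 2*n - 3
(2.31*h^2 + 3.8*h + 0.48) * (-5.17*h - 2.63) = -11.9427*h^3 - 25.7213*h^2 - 12.4756*h - 1.2624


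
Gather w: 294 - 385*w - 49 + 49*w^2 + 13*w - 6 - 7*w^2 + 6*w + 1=42*w^2 - 366*w + 240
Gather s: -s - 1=-s - 1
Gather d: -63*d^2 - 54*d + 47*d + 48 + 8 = -63*d^2 - 7*d + 56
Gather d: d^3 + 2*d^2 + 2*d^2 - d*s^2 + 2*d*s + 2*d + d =d^3 + 4*d^2 + d*(-s^2 + 2*s + 3)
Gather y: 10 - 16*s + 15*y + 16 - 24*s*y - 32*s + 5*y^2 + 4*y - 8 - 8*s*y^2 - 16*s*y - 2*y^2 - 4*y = -48*s + y^2*(3 - 8*s) + y*(15 - 40*s) + 18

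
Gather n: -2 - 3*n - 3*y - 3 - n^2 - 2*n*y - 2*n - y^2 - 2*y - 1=-n^2 + n*(-2*y - 5) - y^2 - 5*y - 6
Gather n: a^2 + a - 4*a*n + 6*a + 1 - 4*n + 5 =a^2 + 7*a + n*(-4*a - 4) + 6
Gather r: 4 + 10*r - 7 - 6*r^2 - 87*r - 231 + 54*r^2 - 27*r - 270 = 48*r^2 - 104*r - 504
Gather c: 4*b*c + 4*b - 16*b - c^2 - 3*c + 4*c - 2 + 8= -12*b - c^2 + c*(4*b + 1) + 6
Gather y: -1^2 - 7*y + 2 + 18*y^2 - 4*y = 18*y^2 - 11*y + 1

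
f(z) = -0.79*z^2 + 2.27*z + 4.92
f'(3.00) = -2.47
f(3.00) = 4.62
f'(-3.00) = 7.01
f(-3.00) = -9.00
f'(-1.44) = 4.55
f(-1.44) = 0.01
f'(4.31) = -4.54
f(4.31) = 0.03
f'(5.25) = -6.02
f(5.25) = -4.94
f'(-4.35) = 9.14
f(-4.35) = -19.90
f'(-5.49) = 10.94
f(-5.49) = -31.35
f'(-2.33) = 5.95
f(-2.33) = -4.66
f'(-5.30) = 10.64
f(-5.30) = -29.30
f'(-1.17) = 4.12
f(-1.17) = 1.18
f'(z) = 2.27 - 1.58*z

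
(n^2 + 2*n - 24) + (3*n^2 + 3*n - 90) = 4*n^2 + 5*n - 114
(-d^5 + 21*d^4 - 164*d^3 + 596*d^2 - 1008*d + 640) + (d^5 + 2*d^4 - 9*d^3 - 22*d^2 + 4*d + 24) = 23*d^4 - 173*d^3 + 574*d^2 - 1004*d + 664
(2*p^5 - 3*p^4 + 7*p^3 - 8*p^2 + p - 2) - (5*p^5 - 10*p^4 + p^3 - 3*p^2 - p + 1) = -3*p^5 + 7*p^4 + 6*p^3 - 5*p^2 + 2*p - 3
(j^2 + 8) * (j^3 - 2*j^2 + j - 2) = j^5 - 2*j^4 + 9*j^3 - 18*j^2 + 8*j - 16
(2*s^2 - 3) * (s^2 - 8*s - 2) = 2*s^4 - 16*s^3 - 7*s^2 + 24*s + 6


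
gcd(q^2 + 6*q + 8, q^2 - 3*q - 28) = q + 4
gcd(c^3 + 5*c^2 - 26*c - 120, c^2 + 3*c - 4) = c + 4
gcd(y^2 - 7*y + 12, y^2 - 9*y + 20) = y - 4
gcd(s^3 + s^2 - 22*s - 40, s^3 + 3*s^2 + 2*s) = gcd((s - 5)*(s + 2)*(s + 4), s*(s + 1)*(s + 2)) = s + 2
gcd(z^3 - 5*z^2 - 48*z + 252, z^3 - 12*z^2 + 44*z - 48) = z - 6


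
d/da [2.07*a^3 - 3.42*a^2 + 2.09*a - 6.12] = 6.21*a^2 - 6.84*a + 2.09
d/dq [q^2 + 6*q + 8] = 2*q + 6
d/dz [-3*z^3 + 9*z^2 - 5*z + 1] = -9*z^2 + 18*z - 5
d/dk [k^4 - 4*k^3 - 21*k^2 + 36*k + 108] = 4*k^3 - 12*k^2 - 42*k + 36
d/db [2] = 0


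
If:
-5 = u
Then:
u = -5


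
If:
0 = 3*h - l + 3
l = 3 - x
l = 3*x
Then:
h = -1/4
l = 9/4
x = 3/4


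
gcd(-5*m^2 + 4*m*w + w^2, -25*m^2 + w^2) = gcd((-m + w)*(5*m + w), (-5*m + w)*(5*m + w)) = 5*m + w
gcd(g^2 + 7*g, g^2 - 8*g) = g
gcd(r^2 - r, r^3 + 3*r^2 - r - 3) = r - 1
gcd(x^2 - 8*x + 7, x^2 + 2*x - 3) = x - 1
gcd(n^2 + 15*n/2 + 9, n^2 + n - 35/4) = 1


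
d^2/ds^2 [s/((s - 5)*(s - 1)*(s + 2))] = 2*(3*s^5 - 12*s^4 + 23*s^3 - 60*s^2 + 120*s + 70)/(s^9 - 12*s^8 + 27*s^7 + 134*s^6 - 429*s^5 - 528*s^4 + 1637*s^3 + 270*s^2 - 2100*s + 1000)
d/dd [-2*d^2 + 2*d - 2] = 2 - 4*d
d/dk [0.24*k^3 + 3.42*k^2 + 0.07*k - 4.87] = 0.72*k^2 + 6.84*k + 0.07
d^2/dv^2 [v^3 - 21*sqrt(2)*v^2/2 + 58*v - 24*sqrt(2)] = 6*v - 21*sqrt(2)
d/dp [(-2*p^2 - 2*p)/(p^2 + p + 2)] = 4*(-2*p - 1)/(p^4 + 2*p^3 + 5*p^2 + 4*p + 4)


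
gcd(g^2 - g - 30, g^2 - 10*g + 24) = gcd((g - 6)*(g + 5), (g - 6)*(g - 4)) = g - 6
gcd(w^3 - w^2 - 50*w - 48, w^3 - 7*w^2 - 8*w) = w^2 - 7*w - 8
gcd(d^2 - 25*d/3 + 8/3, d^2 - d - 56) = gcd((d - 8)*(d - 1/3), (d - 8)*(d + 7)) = d - 8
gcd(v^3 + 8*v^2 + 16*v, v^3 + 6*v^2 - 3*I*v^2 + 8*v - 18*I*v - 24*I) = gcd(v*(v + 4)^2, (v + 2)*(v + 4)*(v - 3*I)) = v + 4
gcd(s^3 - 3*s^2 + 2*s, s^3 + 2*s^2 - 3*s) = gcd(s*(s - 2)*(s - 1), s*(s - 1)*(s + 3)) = s^2 - s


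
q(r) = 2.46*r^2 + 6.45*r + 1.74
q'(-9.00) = -37.83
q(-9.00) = 142.95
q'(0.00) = 6.45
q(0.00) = 1.74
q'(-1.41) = -0.49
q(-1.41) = -2.46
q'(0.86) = 10.68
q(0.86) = 9.11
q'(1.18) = 12.26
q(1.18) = 12.78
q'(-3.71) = -11.80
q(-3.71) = 11.67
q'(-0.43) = 4.33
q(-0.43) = -0.58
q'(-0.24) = 5.27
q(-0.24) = 0.33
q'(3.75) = 24.90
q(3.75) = 60.52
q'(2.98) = 21.11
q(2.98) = 42.81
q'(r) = 4.92*r + 6.45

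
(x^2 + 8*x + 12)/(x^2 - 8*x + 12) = (x^2 + 8*x + 12)/(x^2 - 8*x + 12)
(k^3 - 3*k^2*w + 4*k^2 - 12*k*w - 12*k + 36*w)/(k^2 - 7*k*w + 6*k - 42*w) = (-k^2 + 3*k*w + 2*k - 6*w)/(-k + 7*w)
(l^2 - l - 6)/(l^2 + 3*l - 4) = (l^2 - l - 6)/(l^2 + 3*l - 4)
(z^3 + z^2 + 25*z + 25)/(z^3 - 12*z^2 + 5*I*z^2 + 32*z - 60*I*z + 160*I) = (z^2 + z*(1 - 5*I) - 5*I)/(z^2 - 12*z + 32)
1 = 1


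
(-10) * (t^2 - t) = -10*t^2 + 10*t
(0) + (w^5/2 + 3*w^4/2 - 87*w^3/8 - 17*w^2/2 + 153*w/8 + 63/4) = w^5/2 + 3*w^4/2 - 87*w^3/8 - 17*w^2/2 + 153*w/8 + 63/4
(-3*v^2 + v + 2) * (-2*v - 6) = 6*v^3 + 16*v^2 - 10*v - 12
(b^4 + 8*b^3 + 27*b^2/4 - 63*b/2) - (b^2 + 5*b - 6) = b^4 + 8*b^3 + 23*b^2/4 - 73*b/2 + 6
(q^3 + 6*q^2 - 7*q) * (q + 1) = q^4 + 7*q^3 - q^2 - 7*q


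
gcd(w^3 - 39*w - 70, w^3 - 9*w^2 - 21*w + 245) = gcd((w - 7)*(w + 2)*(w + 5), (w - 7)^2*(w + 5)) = w^2 - 2*w - 35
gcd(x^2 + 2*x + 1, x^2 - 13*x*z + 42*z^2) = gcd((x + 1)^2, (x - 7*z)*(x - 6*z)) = 1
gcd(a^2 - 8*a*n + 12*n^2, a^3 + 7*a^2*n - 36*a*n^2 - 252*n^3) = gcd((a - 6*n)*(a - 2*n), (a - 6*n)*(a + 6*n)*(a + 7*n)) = a - 6*n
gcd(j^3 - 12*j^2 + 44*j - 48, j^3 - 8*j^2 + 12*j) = j^2 - 8*j + 12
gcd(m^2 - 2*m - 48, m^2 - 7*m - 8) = m - 8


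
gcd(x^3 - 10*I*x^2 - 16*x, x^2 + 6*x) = x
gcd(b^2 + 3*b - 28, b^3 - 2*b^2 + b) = 1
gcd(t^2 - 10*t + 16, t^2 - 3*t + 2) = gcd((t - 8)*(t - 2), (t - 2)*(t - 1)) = t - 2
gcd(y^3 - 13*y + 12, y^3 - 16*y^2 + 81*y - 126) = y - 3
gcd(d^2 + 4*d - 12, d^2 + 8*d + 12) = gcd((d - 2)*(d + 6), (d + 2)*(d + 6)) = d + 6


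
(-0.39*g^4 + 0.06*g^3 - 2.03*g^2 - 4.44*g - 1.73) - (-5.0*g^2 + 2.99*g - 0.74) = -0.39*g^4 + 0.06*g^3 + 2.97*g^2 - 7.43*g - 0.99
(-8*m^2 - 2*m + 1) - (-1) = -8*m^2 - 2*m + 2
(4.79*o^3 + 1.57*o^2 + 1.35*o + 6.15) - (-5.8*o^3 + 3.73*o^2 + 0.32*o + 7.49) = 10.59*o^3 - 2.16*o^2 + 1.03*o - 1.34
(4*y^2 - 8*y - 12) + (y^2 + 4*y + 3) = 5*y^2 - 4*y - 9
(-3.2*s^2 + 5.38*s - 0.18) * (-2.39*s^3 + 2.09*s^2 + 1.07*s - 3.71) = 7.648*s^5 - 19.5462*s^4 + 8.2504*s^3 + 17.2524*s^2 - 20.1524*s + 0.6678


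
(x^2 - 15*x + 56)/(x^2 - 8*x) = (x - 7)/x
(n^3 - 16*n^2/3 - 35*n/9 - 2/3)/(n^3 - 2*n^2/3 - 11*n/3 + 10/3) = (9*n^3 - 48*n^2 - 35*n - 6)/(3*(3*n^3 - 2*n^2 - 11*n + 10))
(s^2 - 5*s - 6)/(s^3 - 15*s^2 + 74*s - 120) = (s + 1)/(s^2 - 9*s + 20)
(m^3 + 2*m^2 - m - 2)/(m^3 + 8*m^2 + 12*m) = (m^2 - 1)/(m*(m + 6))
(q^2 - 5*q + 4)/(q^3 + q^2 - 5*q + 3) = (q - 4)/(q^2 + 2*q - 3)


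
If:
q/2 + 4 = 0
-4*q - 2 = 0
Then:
No Solution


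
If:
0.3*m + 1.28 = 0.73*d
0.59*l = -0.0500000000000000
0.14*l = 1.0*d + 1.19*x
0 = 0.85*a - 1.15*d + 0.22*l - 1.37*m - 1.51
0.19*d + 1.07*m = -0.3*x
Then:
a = 4.40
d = 1.80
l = -0.08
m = 0.11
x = -1.52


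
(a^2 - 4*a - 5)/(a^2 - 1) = (a - 5)/(a - 1)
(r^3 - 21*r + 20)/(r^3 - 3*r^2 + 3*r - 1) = (r^2 + r - 20)/(r^2 - 2*r + 1)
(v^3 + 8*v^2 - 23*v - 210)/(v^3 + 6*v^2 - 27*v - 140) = (v + 6)/(v + 4)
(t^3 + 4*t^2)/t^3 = (t + 4)/t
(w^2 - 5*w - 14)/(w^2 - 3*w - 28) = (w + 2)/(w + 4)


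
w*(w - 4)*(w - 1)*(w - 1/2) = w^4 - 11*w^3/2 + 13*w^2/2 - 2*w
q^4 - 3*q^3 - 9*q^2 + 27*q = q*(q - 3)^2*(q + 3)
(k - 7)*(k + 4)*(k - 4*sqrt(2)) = k^3 - 4*sqrt(2)*k^2 - 3*k^2 - 28*k + 12*sqrt(2)*k + 112*sqrt(2)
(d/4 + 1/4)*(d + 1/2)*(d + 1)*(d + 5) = d^4/4 + 15*d^3/8 + 29*d^2/8 + 21*d/8 + 5/8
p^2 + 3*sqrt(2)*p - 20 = (p - 2*sqrt(2))*(p + 5*sqrt(2))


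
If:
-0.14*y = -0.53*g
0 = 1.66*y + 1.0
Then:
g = -0.16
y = -0.60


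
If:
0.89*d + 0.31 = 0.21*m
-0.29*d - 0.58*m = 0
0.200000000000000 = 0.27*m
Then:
No Solution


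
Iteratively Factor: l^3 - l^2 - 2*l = (l)*(l^2 - l - 2) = l*(l + 1)*(l - 2)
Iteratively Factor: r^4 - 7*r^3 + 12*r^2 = (r)*(r^3 - 7*r^2 + 12*r) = r*(r - 4)*(r^2 - 3*r) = r*(r - 4)*(r - 3)*(r)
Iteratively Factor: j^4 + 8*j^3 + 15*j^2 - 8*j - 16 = (j + 4)*(j^3 + 4*j^2 - j - 4) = (j - 1)*(j + 4)*(j^2 + 5*j + 4) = (j - 1)*(j + 4)^2*(j + 1)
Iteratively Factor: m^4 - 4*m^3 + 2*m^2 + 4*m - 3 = (m - 1)*(m^3 - 3*m^2 - m + 3) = (m - 3)*(m - 1)*(m^2 - 1) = (m - 3)*(m - 1)*(m + 1)*(m - 1)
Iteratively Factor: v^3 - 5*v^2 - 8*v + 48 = (v - 4)*(v^2 - v - 12) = (v - 4)*(v + 3)*(v - 4)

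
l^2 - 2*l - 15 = (l - 5)*(l + 3)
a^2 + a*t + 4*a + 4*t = (a + 4)*(a + t)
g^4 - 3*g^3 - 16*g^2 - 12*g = g*(g - 6)*(g + 1)*(g + 2)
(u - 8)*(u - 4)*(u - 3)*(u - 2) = u^4 - 17*u^3 + 98*u^2 - 232*u + 192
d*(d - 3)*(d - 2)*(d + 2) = d^4 - 3*d^3 - 4*d^2 + 12*d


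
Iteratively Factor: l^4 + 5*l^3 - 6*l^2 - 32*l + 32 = (l - 1)*(l^3 + 6*l^2 - 32) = (l - 2)*(l - 1)*(l^2 + 8*l + 16) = (l - 2)*(l - 1)*(l + 4)*(l + 4)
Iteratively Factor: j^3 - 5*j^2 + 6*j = (j - 3)*(j^2 - 2*j) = (j - 3)*(j - 2)*(j)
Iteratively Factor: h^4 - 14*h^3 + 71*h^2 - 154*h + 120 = (h - 4)*(h^3 - 10*h^2 + 31*h - 30) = (h - 4)*(h - 3)*(h^2 - 7*h + 10) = (h - 5)*(h - 4)*(h - 3)*(h - 2)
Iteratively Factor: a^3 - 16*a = (a + 4)*(a^2 - 4*a) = a*(a + 4)*(a - 4)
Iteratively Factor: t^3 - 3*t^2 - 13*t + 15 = (t + 3)*(t^2 - 6*t + 5) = (t - 1)*(t + 3)*(t - 5)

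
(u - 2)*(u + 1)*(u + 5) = u^3 + 4*u^2 - 7*u - 10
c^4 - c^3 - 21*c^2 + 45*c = c*(c - 3)^2*(c + 5)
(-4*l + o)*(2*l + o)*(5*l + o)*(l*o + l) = -40*l^4*o - 40*l^4 - 18*l^3*o^2 - 18*l^3*o + 3*l^2*o^3 + 3*l^2*o^2 + l*o^4 + l*o^3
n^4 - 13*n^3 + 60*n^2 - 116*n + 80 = (n - 5)*(n - 4)*(n - 2)^2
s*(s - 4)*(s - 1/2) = s^3 - 9*s^2/2 + 2*s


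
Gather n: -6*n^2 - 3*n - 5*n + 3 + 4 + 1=-6*n^2 - 8*n + 8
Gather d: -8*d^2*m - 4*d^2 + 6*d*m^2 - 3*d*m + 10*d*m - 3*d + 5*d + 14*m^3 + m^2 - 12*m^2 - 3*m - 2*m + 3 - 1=d^2*(-8*m - 4) + d*(6*m^2 + 7*m + 2) + 14*m^3 - 11*m^2 - 5*m + 2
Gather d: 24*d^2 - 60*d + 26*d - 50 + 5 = 24*d^2 - 34*d - 45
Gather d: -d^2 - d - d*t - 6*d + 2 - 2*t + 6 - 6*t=-d^2 + d*(-t - 7) - 8*t + 8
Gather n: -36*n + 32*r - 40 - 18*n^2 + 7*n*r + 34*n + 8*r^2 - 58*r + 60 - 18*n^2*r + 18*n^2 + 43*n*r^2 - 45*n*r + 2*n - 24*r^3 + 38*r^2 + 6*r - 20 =-18*n^2*r + n*(43*r^2 - 38*r) - 24*r^3 + 46*r^2 - 20*r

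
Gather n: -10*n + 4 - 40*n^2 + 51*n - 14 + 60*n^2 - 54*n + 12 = 20*n^2 - 13*n + 2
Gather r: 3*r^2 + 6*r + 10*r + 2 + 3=3*r^2 + 16*r + 5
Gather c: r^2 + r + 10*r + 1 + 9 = r^2 + 11*r + 10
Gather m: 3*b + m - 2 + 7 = 3*b + m + 5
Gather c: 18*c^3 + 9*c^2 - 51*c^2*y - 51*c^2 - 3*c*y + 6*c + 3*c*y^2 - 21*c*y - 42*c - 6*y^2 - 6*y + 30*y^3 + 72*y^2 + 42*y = 18*c^3 + c^2*(-51*y - 42) + c*(3*y^2 - 24*y - 36) + 30*y^3 + 66*y^2 + 36*y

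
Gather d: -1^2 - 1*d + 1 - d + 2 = 2 - 2*d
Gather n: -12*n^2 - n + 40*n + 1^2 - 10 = -12*n^2 + 39*n - 9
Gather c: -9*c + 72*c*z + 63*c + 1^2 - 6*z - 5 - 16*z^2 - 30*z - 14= c*(72*z + 54) - 16*z^2 - 36*z - 18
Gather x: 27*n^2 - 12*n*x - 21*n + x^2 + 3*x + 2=27*n^2 - 21*n + x^2 + x*(3 - 12*n) + 2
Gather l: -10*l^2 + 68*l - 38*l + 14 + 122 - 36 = -10*l^2 + 30*l + 100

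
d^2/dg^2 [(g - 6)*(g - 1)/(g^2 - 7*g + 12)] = 12*(-3*g^2 + 21*g - 37)/(g^6 - 21*g^5 + 183*g^4 - 847*g^3 + 2196*g^2 - 3024*g + 1728)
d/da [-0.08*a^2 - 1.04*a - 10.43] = -0.16*a - 1.04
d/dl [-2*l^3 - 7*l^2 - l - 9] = -6*l^2 - 14*l - 1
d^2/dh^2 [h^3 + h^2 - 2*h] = 6*h + 2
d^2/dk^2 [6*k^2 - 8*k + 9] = 12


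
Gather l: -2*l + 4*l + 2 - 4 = 2*l - 2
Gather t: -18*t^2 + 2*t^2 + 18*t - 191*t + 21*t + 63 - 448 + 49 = -16*t^2 - 152*t - 336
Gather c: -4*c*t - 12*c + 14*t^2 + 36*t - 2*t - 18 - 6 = c*(-4*t - 12) + 14*t^2 + 34*t - 24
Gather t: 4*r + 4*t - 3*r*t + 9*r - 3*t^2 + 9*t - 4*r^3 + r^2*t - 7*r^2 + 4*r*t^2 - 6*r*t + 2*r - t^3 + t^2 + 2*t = -4*r^3 - 7*r^2 + 15*r - t^3 + t^2*(4*r - 2) + t*(r^2 - 9*r + 15)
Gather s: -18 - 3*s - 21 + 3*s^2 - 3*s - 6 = 3*s^2 - 6*s - 45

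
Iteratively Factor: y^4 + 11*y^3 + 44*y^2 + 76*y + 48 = (y + 2)*(y^3 + 9*y^2 + 26*y + 24) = (y + 2)*(y + 4)*(y^2 + 5*y + 6) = (y + 2)^2*(y + 4)*(y + 3)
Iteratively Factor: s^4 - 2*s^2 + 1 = (s + 1)*(s^3 - s^2 - s + 1) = (s - 1)*(s + 1)*(s^2 - 1) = (s - 1)*(s + 1)^2*(s - 1)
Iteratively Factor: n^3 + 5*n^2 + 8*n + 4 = (n + 2)*(n^2 + 3*n + 2) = (n + 1)*(n + 2)*(n + 2)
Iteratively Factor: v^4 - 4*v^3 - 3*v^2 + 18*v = (v)*(v^3 - 4*v^2 - 3*v + 18) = v*(v + 2)*(v^2 - 6*v + 9) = v*(v - 3)*(v + 2)*(v - 3)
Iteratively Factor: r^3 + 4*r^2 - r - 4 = (r - 1)*(r^2 + 5*r + 4) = (r - 1)*(r + 1)*(r + 4)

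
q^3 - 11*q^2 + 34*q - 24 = (q - 6)*(q - 4)*(q - 1)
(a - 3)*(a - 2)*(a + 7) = a^3 + 2*a^2 - 29*a + 42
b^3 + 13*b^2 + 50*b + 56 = (b + 2)*(b + 4)*(b + 7)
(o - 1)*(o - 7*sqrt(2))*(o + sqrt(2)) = o^3 - 6*sqrt(2)*o^2 - o^2 - 14*o + 6*sqrt(2)*o + 14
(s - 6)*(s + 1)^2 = s^3 - 4*s^2 - 11*s - 6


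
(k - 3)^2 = k^2 - 6*k + 9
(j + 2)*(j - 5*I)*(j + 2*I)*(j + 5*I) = j^4 + 2*j^3 + 2*I*j^3 + 25*j^2 + 4*I*j^2 + 50*j + 50*I*j + 100*I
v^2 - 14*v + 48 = (v - 8)*(v - 6)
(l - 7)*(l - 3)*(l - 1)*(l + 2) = l^4 - 9*l^3 + 9*l^2 + 41*l - 42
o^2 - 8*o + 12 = (o - 6)*(o - 2)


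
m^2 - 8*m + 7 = (m - 7)*(m - 1)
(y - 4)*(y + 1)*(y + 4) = y^3 + y^2 - 16*y - 16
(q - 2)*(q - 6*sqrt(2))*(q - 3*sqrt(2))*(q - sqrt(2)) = q^4 - 10*sqrt(2)*q^3 - 2*q^3 + 20*sqrt(2)*q^2 + 54*q^2 - 108*q - 36*sqrt(2)*q + 72*sqrt(2)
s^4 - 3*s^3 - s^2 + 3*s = s*(s - 3)*(s - 1)*(s + 1)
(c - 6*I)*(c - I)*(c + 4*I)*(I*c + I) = I*c^4 + 3*c^3 + I*c^3 + 3*c^2 + 22*I*c^2 + 24*c + 22*I*c + 24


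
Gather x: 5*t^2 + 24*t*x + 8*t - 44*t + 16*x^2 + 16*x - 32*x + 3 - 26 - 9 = 5*t^2 - 36*t + 16*x^2 + x*(24*t - 16) - 32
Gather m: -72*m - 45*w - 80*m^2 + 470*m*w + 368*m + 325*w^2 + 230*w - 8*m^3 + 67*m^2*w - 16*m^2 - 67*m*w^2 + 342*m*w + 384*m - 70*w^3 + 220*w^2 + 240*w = -8*m^3 + m^2*(67*w - 96) + m*(-67*w^2 + 812*w + 680) - 70*w^3 + 545*w^2 + 425*w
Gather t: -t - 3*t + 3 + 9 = 12 - 4*t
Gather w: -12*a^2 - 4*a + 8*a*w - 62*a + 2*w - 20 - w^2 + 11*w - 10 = -12*a^2 - 66*a - w^2 + w*(8*a + 13) - 30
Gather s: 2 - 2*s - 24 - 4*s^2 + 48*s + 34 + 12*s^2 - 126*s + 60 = 8*s^2 - 80*s + 72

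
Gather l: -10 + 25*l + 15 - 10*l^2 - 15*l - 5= -10*l^2 + 10*l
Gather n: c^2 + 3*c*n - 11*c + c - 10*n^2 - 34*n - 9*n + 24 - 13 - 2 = c^2 - 10*c - 10*n^2 + n*(3*c - 43) + 9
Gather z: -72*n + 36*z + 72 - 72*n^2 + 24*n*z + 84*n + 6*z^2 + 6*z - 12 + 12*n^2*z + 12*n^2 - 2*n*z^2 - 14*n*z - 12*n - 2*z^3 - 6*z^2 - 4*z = -60*n^2 - 2*n*z^2 - 2*z^3 + z*(12*n^2 + 10*n + 38) + 60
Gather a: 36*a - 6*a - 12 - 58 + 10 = 30*a - 60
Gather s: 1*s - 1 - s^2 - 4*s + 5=-s^2 - 3*s + 4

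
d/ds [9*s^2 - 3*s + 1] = 18*s - 3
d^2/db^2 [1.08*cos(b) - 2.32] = -1.08*cos(b)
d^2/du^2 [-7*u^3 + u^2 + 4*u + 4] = 2 - 42*u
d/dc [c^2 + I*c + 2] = 2*c + I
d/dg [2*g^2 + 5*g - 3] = 4*g + 5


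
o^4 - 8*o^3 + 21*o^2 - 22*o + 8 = (o - 4)*(o - 2)*(o - 1)^2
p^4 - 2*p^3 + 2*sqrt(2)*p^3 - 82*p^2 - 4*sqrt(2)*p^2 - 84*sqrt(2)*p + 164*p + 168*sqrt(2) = (p - 2)*(p - 6*sqrt(2))*(p + sqrt(2))*(p + 7*sqrt(2))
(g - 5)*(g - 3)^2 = g^3 - 11*g^2 + 39*g - 45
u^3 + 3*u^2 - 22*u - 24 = (u - 4)*(u + 1)*(u + 6)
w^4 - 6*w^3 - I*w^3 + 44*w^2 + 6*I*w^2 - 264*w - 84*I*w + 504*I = (w - 6)*(w - 6*I)*(w - 2*I)*(w + 7*I)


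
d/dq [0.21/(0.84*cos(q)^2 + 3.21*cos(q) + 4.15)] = (0.3528*cos(q) + 0.6741)*sin(q)/(0.84*cos(q)^2 + 3.21*cos(q) + 4.15)^2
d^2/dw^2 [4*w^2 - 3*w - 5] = 8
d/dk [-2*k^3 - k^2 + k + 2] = -6*k^2 - 2*k + 1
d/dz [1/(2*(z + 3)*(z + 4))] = (-z - 7/2)/(z^4 + 14*z^3 + 73*z^2 + 168*z + 144)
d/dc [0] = 0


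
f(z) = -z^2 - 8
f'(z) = -2*z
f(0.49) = -8.24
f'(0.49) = -0.98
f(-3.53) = -20.46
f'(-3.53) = 7.06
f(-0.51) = -8.26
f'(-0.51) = 1.02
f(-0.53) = -8.28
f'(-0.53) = 1.06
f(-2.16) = -12.67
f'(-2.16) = 4.32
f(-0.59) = -8.35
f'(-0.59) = 1.18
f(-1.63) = -10.66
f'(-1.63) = 3.26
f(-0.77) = -8.59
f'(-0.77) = 1.54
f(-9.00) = -89.00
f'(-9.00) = 18.00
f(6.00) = -44.00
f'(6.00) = -12.00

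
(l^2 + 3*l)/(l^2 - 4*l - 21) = l/(l - 7)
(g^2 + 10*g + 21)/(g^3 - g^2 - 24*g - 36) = (g + 7)/(g^2 - 4*g - 12)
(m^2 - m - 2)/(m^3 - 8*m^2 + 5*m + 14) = 1/(m - 7)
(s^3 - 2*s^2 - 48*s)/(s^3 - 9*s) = (s^2 - 2*s - 48)/(s^2 - 9)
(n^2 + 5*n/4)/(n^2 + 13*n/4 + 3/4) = n*(4*n + 5)/(4*n^2 + 13*n + 3)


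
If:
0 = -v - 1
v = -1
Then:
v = -1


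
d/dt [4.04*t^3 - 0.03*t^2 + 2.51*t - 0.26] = 12.12*t^2 - 0.06*t + 2.51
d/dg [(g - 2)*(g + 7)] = 2*g + 5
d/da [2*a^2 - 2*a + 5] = 4*a - 2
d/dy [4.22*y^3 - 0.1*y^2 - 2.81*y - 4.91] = 12.66*y^2 - 0.2*y - 2.81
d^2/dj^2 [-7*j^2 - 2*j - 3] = -14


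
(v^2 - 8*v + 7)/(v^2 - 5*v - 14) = (v - 1)/(v + 2)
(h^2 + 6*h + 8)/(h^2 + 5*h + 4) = (h + 2)/(h + 1)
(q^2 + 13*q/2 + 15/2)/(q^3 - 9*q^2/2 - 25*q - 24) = (q + 5)/(q^2 - 6*q - 16)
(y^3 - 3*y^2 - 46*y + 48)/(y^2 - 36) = (y^2 - 9*y + 8)/(y - 6)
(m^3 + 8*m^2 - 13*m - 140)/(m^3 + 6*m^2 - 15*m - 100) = (m + 7)/(m + 5)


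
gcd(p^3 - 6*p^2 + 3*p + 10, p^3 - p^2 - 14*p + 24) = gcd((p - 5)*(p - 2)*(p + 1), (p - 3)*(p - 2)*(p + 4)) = p - 2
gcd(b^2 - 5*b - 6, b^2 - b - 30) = b - 6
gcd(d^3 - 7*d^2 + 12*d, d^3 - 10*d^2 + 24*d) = d^2 - 4*d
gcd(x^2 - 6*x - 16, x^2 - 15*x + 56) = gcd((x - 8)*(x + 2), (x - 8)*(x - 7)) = x - 8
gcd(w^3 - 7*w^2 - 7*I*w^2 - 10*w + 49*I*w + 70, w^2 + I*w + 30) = w - 5*I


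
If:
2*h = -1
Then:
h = -1/2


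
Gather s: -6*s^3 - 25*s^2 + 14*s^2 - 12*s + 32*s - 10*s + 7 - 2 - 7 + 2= -6*s^3 - 11*s^2 + 10*s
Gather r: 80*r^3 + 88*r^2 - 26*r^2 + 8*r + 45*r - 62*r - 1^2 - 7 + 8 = 80*r^3 + 62*r^2 - 9*r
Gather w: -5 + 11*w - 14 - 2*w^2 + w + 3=-2*w^2 + 12*w - 16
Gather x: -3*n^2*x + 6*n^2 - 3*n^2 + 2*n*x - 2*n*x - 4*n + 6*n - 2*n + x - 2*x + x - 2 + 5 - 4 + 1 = -3*n^2*x + 3*n^2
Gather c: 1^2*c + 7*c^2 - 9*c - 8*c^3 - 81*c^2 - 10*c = -8*c^3 - 74*c^2 - 18*c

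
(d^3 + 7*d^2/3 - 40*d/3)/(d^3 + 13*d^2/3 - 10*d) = (3*d^2 + 7*d - 40)/(3*d^2 + 13*d - 30)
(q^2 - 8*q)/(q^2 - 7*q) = (q - 8)/(q - 7)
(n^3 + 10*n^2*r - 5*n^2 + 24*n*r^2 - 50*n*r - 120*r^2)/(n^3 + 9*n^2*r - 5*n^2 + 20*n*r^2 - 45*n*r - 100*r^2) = (n + 6*r)/(n + 5*r)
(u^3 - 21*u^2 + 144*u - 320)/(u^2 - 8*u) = u - 13 + 40/u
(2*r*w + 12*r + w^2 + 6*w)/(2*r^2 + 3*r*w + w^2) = (w + 6)/(r + w)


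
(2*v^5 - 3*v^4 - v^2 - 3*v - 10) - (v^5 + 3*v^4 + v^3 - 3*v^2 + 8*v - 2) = v^5 - 6*v^4 - v^3 + 2*v^2 - 11*v - 8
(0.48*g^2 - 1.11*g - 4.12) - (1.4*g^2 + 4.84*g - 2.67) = -0.92*g^2 - 5.95*g - 1.45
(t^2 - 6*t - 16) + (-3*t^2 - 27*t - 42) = -2*t^2 - 33*t - 58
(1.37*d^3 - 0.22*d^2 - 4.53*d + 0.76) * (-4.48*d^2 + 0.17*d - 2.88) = -6.1376*d^5 + 1.2185*d^4 + 16.3114*d^3 - 3.5413*d^2 + 13.1756*d - 2.1888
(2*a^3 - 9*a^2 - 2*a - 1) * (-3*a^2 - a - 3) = -6*a^5 + 25*a^4 + 9*a^3 + 32*a^2 + 7*a + 3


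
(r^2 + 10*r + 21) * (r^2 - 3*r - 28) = r^4 + 7*r^3 - 37*r^2 - 343*r - 588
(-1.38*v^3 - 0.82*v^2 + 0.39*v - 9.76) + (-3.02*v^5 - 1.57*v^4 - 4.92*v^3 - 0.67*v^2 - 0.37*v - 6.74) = -3.02*v^5 - 1.57*v^4 - 6.3*v^3 - 1.49*v^2 + 0.02*v - 16.5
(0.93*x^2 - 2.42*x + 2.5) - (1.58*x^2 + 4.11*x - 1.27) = -0.65*x^2 - 6.53*x + 3.77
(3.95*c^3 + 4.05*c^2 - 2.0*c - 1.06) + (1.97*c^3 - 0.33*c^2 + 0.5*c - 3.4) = 5.92*c^3 + 3.72*c^2 - 1.5*c - 4.46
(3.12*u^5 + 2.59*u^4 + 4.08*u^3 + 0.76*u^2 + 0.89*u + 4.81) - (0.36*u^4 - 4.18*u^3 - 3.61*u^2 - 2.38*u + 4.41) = 3.12*u^5 + 2.23*u^4 + 8.26*u^3 + 4.37*u^2 + 3.27*u + 0.399999999999999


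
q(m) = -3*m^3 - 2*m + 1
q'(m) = -9*m^2 - 2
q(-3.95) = 193.79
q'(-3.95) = -142.42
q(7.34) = -1200.02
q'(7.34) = -486.88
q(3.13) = -97.25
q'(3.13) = -90.17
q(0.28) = 0.37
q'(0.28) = -2.71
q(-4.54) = 290.81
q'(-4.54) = -187.50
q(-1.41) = 12.23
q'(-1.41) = -19.89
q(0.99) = -3.89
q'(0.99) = -10.82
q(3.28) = -111.42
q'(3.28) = -98.83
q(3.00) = -86.00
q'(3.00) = -83.00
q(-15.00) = 10156.00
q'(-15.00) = -2027.00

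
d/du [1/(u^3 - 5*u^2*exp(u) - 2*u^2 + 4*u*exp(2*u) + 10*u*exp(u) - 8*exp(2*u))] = (5*u^2*exp(u) - 3*u^2 - 8*u*exp(2*u) + 4*u + 12*exp(2*u) - 10*exp(u))/(u^3 - 5*u^2*exp(u) - 2*u^2 + 4*u*exp(2*u) + 10*u*exp(u) - 8*exp(2*u))^2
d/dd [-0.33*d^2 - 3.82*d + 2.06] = -0.66*d - 3.82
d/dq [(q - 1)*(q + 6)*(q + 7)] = 3*q^2 + 24*q + 29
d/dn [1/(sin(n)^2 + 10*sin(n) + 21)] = -2*(sin(n) + 5)*cos(n)/(sin(n)^2 + 10*sin(n) + 21)^2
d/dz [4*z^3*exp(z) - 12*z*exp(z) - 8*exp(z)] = 4*(z^3 + 3*z^2 - 3*z - 5)*exp(z)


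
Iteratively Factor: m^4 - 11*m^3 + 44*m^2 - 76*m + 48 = (m - 2)*(m^3 - 9*m^2 + 26*m - 24) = (m - 3)*(m - 2)*(m^2 - 6*m + 8) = (m - 3)*(m - 2)^2*(m - 4)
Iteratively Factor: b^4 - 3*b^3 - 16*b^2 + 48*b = (b - 3)*(b^3 - 16*b) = (b - 4)*(b - 3)*(b^2 + 4*b) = b*(b - 4)*(b - 3)*(b + 4)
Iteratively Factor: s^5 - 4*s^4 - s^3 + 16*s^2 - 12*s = (s - 2)*(s^4 - 2*s^3 - 5*s^2 + 6*s) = s*(s - 2)*(s^3 - 2*s^2 - 5*s + 6) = s*(s - 2)*(s + 2)*(s^2 - 4*s + 3) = s*(s - 3)*(s - 2)*(s + 2)*(s - 1)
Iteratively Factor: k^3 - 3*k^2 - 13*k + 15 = (k + 3)*(k^2 - 6*k + 5) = (k - 1)*(k + 3)*(k - 5)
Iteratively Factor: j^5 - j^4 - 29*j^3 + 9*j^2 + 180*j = (j - 3)*(j^4 + 2*j^3 - 23*j^2 - 60*j) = (j - 5)*(j - 3)*(j^3 + 7*j^2 + 12*j) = (j - 5)*(j - 3)*(j + 3)*(j^2 + 4*j) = j*(j - 5)*(j - 3)*(j + 3)*(j + 4)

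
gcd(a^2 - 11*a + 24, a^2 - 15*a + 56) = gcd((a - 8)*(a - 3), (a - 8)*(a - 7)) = a - 8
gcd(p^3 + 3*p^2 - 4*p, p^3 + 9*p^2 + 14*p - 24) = p^2 + 3*p - 4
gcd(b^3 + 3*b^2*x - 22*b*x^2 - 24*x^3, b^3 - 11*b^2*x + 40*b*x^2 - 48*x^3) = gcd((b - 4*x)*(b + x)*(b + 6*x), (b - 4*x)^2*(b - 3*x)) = -b + 4*x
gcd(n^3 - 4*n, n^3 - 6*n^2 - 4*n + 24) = n^2 - 4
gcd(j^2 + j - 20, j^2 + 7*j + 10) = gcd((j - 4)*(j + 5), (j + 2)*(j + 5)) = j + 5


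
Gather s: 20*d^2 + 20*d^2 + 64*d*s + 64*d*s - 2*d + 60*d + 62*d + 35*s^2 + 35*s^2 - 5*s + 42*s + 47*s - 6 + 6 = 40*d^2 + 120*d + 70*s^2 + s*(128*d + 84)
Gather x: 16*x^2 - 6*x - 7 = 16*x^2 - 6*x - 7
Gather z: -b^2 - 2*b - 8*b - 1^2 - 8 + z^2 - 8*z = -b^2 - 10*b + z^2 - 8*z - 9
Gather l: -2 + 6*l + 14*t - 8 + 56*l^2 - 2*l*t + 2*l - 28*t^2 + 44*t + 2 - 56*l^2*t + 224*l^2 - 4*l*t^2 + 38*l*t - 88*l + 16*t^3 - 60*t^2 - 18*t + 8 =l^2*(280 - 56*t) + l*(-4*t^2 + 36*t - 80) + 16*t^3 - 88*t^2 + 40*t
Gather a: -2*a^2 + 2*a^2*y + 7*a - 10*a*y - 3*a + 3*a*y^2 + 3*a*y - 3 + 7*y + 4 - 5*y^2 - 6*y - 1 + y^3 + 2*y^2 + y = a^2*(2*y - 2) + a*(3*y^2 - 7*y + 4) + y^3 - 3*y^2 + 2*y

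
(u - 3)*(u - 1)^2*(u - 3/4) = u^4 - 23*u^3/4 + 43*u^2/4 - 33*u/4 + 9/4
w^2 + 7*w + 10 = (w + 2)*(w + 5)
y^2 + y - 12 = (y - 3)*(y + 4)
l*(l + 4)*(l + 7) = l^3 + 11*l^2 + 28*l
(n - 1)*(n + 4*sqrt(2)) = n^2 - n + 4*sqrt(2)*n - 4*sqrt(2)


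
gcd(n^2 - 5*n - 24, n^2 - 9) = n + 3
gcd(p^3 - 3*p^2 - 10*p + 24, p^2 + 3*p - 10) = p - 2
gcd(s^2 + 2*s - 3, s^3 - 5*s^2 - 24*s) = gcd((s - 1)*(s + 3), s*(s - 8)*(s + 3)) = s + 3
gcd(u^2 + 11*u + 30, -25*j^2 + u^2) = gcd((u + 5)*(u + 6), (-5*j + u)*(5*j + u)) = 1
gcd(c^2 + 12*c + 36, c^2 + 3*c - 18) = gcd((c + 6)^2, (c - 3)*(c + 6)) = c + 6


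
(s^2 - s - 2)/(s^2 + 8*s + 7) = (s - 2)/(s + 7)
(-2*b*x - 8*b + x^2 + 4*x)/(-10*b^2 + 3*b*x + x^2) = (x + 4)/(5*b + x)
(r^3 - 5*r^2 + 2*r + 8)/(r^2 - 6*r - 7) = (r^2 - 6*r + 8)/(r - 7)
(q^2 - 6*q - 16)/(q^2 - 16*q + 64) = (q + 2)/(q - 8)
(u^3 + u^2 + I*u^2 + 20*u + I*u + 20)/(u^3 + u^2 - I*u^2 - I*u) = (u^2 + I*u + 20)/(u*(u - I))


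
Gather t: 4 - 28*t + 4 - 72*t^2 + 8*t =-72*t^2 - 20*t + 8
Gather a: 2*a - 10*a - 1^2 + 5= 4 - 8*a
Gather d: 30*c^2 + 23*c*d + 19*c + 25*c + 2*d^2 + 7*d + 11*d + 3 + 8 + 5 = 30*c^2 + 44*c + 2*d^2 + d*(23*c + 18) + 16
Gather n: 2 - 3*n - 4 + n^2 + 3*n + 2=n^2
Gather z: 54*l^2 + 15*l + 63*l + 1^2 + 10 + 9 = 54*l^2 + 78*l + 20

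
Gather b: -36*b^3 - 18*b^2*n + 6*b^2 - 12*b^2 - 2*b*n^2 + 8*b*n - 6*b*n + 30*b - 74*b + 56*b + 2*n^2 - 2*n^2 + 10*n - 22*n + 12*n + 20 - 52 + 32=-36*b^3 + b^2*(-18*n - 6) + b*(-2*n^2 + 2*n + 12)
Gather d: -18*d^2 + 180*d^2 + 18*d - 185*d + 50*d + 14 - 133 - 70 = 162*d^2 - 117*d - 189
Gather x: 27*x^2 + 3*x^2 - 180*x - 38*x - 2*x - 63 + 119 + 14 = 30*x^2 - 220*x + 70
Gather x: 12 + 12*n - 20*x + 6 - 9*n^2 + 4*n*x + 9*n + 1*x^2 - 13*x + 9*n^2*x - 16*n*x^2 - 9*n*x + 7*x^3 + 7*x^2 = -9*n^2 + 21*n + 7*x^3 + x^2*(8 - 16*n) + x*(9*n^2 - 5*n - 33) + 18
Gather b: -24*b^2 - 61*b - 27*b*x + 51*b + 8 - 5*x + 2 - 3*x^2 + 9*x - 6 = -24*b^2 + b*(-27*x - 10) - 3*x^2 + 4*x + 4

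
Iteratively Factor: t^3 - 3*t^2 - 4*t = (t - 4)*(t^2 + t) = (t - 4)*(t + 1)*(t)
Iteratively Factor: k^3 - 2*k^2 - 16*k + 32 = (k - 4)*(k^2 + 2*k - 8) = (k - 4)*(k + 4)*(k - 2)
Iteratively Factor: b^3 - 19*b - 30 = (b - 5)*(b^2 + 5*b + 6) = (b - 5)*(b + 2)*(b + 3)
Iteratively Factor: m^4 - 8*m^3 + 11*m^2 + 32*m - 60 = (m - 5)*(m^3 - 3*m^2 - 4*m + 12) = (m - 5)*(m - 2)*(m^2 - m - 6) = (m - 5)*(m - 3)*(m - 2)*(m + 2)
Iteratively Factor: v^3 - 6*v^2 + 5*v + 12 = (v - 4)*(v^2 - 2*v - 3) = (v - 4)*(v - 3)*(v + 1)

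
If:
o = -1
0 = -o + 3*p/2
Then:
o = -1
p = -2/3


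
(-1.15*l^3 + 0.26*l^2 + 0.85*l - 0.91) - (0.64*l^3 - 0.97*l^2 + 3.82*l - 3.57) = -1.79*l^3 + 1.23*l^2 - 2.97*l + 2.66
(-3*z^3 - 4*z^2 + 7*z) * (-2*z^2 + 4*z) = 6*z^5 - 4*z^4 - 30*z^3 + 28*z^2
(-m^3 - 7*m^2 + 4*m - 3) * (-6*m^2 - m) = 6*m^5 + 43*m^4 - 17*m^3 + 14*m^2 + 3*m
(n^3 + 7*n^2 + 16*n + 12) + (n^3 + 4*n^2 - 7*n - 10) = 2*n^3 + 11*n^2 + 9*n + 2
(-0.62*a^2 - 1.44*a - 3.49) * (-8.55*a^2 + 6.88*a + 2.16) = 5.301*a^4 + 8.0464*a^3 + 18.5931*a^2 - 27.1216*a - 7.5384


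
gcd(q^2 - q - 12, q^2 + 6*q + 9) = q + 3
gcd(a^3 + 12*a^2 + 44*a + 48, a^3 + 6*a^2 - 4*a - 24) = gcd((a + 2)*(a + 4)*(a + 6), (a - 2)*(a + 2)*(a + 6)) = a^2 + 8*a + 12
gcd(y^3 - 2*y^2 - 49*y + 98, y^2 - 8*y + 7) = y - 7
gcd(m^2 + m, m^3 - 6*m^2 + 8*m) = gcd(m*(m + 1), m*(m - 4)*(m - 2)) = m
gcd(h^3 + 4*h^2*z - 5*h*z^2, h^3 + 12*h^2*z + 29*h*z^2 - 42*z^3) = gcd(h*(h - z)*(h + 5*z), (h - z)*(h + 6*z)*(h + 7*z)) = -h + z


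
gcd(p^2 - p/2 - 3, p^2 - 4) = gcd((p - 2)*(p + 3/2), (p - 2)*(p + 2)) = p - 2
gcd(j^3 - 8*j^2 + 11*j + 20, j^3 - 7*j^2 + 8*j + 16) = j^2 - 3*j - 4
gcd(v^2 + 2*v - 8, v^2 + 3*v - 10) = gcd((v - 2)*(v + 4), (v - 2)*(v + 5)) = v - 2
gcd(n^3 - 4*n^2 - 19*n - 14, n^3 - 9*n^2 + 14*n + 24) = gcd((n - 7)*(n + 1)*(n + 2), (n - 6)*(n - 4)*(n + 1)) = n + 1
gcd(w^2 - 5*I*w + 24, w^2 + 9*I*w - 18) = w + 3*I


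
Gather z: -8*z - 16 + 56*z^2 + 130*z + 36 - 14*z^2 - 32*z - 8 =42*z^2 + 90*z + 12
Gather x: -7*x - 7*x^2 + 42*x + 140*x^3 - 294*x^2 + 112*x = 140*x^3 - 301*x^2 + 147*x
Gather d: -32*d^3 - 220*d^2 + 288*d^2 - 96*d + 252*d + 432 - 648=-32*d^3 + 68*d^2 + 156*d - 216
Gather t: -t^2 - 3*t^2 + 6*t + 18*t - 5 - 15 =-4*t^2 + 24*t - 20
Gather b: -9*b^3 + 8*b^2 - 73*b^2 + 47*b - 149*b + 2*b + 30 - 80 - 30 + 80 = -9*b^3 - 65*b^2 - 100*b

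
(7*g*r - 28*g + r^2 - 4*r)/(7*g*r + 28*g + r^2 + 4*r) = (r - 4)/(r + 4)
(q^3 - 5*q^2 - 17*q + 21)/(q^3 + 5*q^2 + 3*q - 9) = (q - 7)/(q + 3)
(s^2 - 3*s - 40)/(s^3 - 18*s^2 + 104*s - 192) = (s + 5)/(s^2 - 10*s + 24)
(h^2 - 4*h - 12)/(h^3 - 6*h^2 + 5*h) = (h^2 - 4*h - 12)/(h*(h^2 - 6*h + 5))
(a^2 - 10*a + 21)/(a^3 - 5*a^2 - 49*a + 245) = (a - 3)/(a^2 + 2*a - 35)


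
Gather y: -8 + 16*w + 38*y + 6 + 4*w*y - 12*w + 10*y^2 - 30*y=4*w + 10*y^2 + y*(4*w + 8) - 2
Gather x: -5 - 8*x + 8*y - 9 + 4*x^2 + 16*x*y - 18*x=4*x^2 + x*(16*y - 26) + 8*y - 14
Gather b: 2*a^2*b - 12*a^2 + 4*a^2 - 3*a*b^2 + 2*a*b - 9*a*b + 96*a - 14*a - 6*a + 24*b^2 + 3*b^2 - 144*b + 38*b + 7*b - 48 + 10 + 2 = -8*a^2 + 76*a + b^2*(27 - 3*a) + b*(2*a^2 - 7*a - 99) - 36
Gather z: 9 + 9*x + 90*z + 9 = 9*x + 90*z + 18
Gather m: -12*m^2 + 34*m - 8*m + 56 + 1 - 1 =-12*m^2 + 26*m + 56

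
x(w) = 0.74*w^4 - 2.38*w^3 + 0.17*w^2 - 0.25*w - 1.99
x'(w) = 2.96*w^3 - 7.14*w^2 + 0.34*w - 0.25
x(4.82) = 133.65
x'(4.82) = 166.97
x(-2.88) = 107.90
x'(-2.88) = -131.16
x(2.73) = -8.73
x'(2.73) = 7.69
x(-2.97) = 120.18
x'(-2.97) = -141.79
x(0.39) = -2.19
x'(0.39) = -1.03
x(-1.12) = 3.01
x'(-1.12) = -13.75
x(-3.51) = 216.22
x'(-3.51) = -217.41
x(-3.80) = 286.31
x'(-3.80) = -267.06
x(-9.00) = 6604.19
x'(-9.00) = -2739.49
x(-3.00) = 124.49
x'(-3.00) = -145.45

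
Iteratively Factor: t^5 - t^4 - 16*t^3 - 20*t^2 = (t)*(t^4 - t^3 - 16*t^2 - 20*t) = t*(t - 5)*(t^3 + 4*t^2 + 4*t) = t*(t - 5)*(t + 2)*(t^2 + 2*t) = t^2*(t - 5)*(t + 2)*(t + 2)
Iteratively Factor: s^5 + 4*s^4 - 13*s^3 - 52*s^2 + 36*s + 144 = (s + 4)*(s^4 - 13*s^2 + 36) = (s + 3)*(s + 4)*(s^3 - 3*s^2 - 4*s + 12) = (s - 3)*(s + 3)*(s + 4)*(s^2 - 4) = (s - 3)*(s - 2)*(s + 3)*(s + 4)*(s + 2)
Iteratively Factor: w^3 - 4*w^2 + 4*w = (w - 2)*(w^2 - 2*w) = (w - 2)^2*(w)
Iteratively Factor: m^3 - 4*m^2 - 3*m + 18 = (m - 3)*(m^2 - m - 6) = (m - 3)^2*(m + 2)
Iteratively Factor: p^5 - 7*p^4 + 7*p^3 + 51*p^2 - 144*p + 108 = (p - 3)*(p^4 - 4*p^3 - 5*p^2 + 36*p - 36) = (p - 3)^2*(p^3 - p^2 - 8*p + 12) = (p - 3)^2*(p + 3)*(p^2 - 4*p + 4) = (p - 3)^2*(p - 2)*(p + 3)*(p - 2)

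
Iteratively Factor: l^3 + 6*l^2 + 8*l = (l + 4)*(l^2 + 2*l) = l*(l + 4)*(l + 2)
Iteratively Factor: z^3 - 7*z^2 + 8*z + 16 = (z - 4)*(z^2 - 3*z - 4) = (z - 4)^2*(z + 1)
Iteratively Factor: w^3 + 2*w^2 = (w + 2)*(w^2) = w*(w + 2)*(w)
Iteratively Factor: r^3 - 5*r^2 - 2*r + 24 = (r - 4)*(r^2 - r - 6) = (r - 4)*(r - 3)*(r + 2)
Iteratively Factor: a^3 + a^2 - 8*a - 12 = (a - 3)*(a^2 + 4*a + 4) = (a - 3)*(a + 2)*(a + 2)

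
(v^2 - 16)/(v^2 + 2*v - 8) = (v - 4)/(v - 2)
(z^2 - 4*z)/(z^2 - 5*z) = (z - 4)/(z - 5)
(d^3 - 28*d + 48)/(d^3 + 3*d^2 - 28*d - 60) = (d^2 - 6*d + 8)/(d^2 - 3*d - 10)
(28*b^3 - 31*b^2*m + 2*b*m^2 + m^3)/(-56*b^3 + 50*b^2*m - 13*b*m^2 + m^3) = (-7*b^2 + 6*b*m + m^2)/(14*b^2 - 9*b*m + m^2)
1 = 1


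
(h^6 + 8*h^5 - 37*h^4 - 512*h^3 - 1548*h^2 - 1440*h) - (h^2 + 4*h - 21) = h^6 + 8*h^5 - 37*h^4 - 512*h^3 - 1549*h^2 - 1444*h + 21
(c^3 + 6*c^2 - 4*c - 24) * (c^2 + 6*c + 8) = c^5 + 12*c^4 + 40*c^3 - 176*c - 192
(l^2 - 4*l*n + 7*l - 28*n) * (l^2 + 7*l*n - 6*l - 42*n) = l^4 + 3*l^3*n + l^3 - 28*l^2*n^2 + 3*l^2*n - 42*l^2 - 28*l*n^2 - 126*l*n + 1176*n^2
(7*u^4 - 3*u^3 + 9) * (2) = 14*u^4 - 6*u^3 + 18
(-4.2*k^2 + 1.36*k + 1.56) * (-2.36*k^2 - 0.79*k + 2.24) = 9.912*k^4 + 0.1084*k^3 - 14.164*k^2 + 1.814*k + 3.4944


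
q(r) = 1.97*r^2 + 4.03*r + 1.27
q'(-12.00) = -43.25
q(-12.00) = 236.59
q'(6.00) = 27.67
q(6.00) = 96.37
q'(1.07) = 8.25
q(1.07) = 7.84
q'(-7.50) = -25.52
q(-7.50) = 81.86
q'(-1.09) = -0.26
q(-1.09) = -0.78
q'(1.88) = 11.44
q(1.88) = 15.81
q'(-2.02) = -3.93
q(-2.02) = 1.17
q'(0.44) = 5.76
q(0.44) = 3.42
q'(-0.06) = 3.79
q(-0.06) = 1.04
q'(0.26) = 5.05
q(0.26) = 2.45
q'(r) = 3.94*r + 4.03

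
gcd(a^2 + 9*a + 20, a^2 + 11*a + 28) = a + 4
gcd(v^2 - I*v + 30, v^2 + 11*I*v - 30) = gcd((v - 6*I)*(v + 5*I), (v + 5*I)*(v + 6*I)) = v + 5*I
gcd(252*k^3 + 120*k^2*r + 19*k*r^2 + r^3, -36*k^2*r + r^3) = 6*k + r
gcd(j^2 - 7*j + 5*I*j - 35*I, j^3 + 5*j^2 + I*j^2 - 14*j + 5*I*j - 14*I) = 1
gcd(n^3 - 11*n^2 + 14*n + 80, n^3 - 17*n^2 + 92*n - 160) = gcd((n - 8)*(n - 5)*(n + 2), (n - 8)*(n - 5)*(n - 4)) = n^2 - 13*n + 40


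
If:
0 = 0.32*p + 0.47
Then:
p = -1.47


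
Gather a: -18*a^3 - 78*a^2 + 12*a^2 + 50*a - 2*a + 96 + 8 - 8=-18*a^3 - 66*a^2 + 48*a + 96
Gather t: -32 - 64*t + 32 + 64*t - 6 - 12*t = -12*t - 6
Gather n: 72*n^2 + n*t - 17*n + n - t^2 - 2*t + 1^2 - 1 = 72*n^2 + n*(t - 16) - t^2 - 2*t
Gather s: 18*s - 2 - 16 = 18*s - 18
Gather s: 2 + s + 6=s + 8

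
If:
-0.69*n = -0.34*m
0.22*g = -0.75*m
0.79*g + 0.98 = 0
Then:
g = -1.24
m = 0.36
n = 0.18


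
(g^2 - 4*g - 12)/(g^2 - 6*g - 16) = (g - 6)/(g - 8)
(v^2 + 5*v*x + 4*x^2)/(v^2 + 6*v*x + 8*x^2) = (v + x)/(v + 2*x)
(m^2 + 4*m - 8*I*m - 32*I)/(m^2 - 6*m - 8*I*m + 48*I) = (m + 4)/(m - 6)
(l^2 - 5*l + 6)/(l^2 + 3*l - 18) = (l - 2)/(l + 6)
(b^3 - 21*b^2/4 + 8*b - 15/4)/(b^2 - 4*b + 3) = b - 5/4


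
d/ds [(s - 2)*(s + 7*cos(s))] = s + (2 - s)*(7*sin(s) - 1) + 7*cos(s)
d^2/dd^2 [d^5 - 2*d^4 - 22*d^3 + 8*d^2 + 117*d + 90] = 20*d^3 - 24*d^2 - 132*d + 16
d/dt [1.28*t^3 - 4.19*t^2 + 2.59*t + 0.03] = 3.84*t^2 - 8.38*t + 2.59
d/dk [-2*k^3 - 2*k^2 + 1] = 2*k*(-3*k - 2)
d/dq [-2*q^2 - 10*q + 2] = -4*q - 10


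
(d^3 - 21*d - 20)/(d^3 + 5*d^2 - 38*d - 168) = (d^2 - 4*d - 5)/(d^2 + d - 42)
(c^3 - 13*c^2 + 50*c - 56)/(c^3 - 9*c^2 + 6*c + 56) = (c - 2)/(c + 2)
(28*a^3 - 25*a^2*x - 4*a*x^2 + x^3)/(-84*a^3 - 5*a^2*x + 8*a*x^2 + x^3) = (7*a^2 - 8*a*x + x^2)/(-21*a^2 + 4*a*x + x^2)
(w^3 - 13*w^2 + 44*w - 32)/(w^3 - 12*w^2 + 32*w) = (w - 1)/w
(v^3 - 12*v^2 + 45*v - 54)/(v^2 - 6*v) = v - 6 + 9/v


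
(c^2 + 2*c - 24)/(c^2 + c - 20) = (c + 6)/(c + 5)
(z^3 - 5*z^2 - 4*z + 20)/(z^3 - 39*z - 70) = (z^2 - 7*z + 10)/(z^2 - 2*z - 35)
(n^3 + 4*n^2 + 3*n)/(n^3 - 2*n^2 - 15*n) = (n + 1)/(n - 5)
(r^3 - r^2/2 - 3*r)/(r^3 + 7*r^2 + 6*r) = (r^2 - r/2 - 3)/(r^2 + 7*r + 6)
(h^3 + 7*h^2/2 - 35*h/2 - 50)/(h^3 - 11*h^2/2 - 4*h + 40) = (h + 5)/(h - 4)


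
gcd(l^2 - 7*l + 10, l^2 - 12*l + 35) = l - 5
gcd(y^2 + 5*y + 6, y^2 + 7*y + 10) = y + 2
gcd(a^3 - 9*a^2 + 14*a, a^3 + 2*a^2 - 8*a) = a^2 - 2*a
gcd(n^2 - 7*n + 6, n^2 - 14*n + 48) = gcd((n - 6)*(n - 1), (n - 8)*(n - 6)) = n - 6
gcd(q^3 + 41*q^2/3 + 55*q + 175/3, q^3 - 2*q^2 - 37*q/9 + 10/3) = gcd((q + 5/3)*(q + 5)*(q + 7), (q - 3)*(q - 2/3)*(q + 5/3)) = q + 5/3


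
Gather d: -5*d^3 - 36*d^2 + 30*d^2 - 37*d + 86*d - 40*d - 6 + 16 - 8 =-5*d^3 - 6*d^2 + 9*d + 2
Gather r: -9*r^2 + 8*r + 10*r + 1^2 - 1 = -9*r^2 + 18*r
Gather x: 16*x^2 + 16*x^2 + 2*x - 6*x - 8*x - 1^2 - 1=32*x^2 - 12*x - 2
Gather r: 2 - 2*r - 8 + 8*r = 6*r - 6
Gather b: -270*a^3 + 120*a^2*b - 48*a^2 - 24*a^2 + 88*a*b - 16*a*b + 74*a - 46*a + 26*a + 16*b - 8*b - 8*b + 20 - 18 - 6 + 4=-270*a^3 - 72*a^2 + 54*a + b*(120*a^2 + 72*a)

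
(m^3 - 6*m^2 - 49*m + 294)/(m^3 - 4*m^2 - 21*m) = (m^2 + m - 42)/(m*(m + 3))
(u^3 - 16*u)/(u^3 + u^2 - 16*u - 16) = u/(u + 1)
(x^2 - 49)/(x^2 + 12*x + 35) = (x - 7)/(x + 5)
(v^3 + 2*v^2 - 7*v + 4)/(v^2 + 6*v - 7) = (v^2 + 3*v - 4)/(v + 7)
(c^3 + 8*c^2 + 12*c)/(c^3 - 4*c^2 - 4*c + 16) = c*(c + 6)/(c^2 - 6*c + 8)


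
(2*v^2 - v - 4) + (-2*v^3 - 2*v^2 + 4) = -2*v^3 - v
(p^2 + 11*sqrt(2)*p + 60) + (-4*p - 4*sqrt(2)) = p^2 - 4*p + 11*sqrt(2)*p - 4*sqrt(2) + 60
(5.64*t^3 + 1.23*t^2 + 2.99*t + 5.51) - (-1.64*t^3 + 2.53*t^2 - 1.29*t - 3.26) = 7.28*t^3 - 1.3*t^2 + 4.28*t + 8.77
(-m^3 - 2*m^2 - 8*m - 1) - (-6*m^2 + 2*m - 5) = -m^3 + 4*m^2 - 10*m + 4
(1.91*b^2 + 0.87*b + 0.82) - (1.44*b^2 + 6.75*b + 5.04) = 0.47*b^2 - 5.88*b - 4.22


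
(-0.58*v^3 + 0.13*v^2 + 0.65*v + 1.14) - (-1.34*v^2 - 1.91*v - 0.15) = -0.58*v^3 + 1.47*v^2 + 2.56*v + 1.29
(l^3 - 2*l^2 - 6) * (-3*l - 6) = -3*l^4 + 12*l^2 + 18*l + 36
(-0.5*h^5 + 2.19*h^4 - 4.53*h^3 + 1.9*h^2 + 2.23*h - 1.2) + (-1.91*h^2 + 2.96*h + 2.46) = -0.5*h^5 + 2.19*h^4 - 4.53*h^3 - 0.01*h^2 + 5.19*h + 1.26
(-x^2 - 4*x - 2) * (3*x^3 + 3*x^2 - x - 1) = -3*x^5 - 15*x^4 - 17*x^3 - x^2 + 6*x + 2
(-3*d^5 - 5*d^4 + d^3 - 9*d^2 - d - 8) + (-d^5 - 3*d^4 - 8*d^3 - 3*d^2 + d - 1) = -4*d^5 - 8*d^4 - 7*d^3 - 12*d^2 - 9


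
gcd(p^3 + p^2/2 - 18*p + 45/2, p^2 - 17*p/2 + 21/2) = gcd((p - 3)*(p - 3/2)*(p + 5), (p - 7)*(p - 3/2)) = p - 3/2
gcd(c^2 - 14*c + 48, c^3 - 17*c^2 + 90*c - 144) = c^2 - 14*c + 48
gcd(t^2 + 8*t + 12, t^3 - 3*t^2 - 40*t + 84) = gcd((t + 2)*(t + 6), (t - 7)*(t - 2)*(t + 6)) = t + 6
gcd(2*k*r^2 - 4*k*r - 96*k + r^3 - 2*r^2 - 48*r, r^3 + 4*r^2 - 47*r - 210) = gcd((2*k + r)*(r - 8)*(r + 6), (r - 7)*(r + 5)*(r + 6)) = r + 6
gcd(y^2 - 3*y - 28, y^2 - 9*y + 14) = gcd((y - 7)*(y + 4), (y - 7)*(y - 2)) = y - 7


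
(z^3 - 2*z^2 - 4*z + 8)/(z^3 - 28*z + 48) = (z^2 - 4)/(z^2 + 2*z - 24)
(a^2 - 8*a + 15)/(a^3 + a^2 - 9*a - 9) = (a - 5)/(a^2 + 4*a + 3)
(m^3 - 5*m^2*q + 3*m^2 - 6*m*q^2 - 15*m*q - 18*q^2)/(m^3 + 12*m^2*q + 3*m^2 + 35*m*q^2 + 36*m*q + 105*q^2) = (m^2 - 5*m*q - 6*q^2)/(m^2 + 12*m*q + 35*q^2)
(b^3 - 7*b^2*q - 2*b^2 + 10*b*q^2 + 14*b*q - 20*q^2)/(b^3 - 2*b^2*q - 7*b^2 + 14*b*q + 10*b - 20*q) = (b - 5*q)/(b - 5)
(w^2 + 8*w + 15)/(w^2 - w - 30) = (w + 3)/(w - 6)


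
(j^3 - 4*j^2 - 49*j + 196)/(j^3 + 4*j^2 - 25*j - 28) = (j - 7)/(j + 1)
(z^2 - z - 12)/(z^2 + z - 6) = (z - 4)/(z - 2)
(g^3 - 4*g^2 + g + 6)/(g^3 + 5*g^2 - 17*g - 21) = (g - 2)/(g + 7)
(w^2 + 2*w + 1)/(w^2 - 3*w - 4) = (w + 1)/(w - 4)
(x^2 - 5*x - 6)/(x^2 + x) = (x - 6)/x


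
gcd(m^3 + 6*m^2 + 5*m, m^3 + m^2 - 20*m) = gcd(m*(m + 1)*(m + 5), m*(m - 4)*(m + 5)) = m^2 + 5*m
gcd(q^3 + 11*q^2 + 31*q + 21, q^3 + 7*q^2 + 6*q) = q + 1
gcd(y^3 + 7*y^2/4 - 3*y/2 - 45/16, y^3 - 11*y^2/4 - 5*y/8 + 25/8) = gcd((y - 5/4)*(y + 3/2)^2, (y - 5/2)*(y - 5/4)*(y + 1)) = y - 5/4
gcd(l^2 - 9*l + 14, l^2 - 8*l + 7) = l - 7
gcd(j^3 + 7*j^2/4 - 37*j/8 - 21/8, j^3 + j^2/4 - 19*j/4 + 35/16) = j - 7/4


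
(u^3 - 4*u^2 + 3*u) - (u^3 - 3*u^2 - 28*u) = -u^2 + 31*u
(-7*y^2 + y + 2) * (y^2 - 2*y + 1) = -7*y^4 + 15*y^3 - 7*y^2 - 3*y + 2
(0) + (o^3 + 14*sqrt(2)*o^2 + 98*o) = o^3 + 14*sqrt(2)*o^2 + 98*o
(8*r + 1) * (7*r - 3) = 56*r^2 - 17*r - 3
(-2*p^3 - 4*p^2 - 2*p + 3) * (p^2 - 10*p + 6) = -2*p^5 + 16*p^4 + 26*p^3 - p^2 - 42*p + 18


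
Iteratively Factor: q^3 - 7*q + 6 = (q - 1)*(q^2 + q - 6) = (q - 1)*(q + 3)*(q - 2)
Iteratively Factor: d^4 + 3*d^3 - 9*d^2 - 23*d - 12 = (d - 3)*(d^3 + 6*d^2 + 9*d + 4) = (d - 3)*(d + 1)*(d^2 + 5*d + 4) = (d - 3)*(d + 1)*(d + 4)*(d + 1)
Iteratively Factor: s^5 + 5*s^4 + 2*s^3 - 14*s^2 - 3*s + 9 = (s + 3)*(s^4 + 2*s^3 - 4*s^2 - 2*s + 3) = (s - 1)*(s + 3)*(s^3 + 3*s^2 - s - 3) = (s - 1)*(s + 3)^2*(s^2 - 1) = (s - 1)*(s + 1)*(s + 3)^2*(s - 1)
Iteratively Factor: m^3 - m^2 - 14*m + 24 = (m + 4)*(m^2 - 5*m + 6) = (m - 2)*(m + 4)*(m - 3)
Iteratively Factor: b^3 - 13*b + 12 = (b + 4)*(b^2 - 4*b + 3) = (b - 1)*(b + 4)*(b - 3)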